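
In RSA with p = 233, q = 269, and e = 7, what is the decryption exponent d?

26647

φ(n) = (p−1)(q−1) = 232·268 = 62176.
Need d with 7·d ≡ 1 (mod 62176). Apply the extended Euclidean algorithm:
62176 = 8882×7 + 2
7 = 3×2 + 1
2 = 2×1 + 0
Back-substitute:
1 = 7 − 3·2
1 = −3·62176 + 26647·7
So 7·26647 ≡ 1 (mod 62176), hence d = 26647.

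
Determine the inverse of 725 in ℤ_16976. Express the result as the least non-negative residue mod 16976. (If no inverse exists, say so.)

Extended Euclidean algorithm:
16976 = 23·725 + 301
725 = 2·301 + 123
301 = 2·123 + 55
123 = 2·55 + 13
55 = 4·13 + 3
13 = 4·3 + 1
3 = 3·1 + 0
gcd = 1, so the inverse exists. Back-substitute:
1 = 13 − 4·3
1 = −4·55 + 17·13
1 = 17·123 − 38·55
1 = −38·301 + 93·123
1 = 93·725 − 224·301
1 = −224·16976 + 5245·725
So 725·5245 ≡ 1 (mod 16976).

5245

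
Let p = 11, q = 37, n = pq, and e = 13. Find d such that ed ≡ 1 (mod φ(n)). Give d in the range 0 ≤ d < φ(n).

φ(n) = (p−1)(q−1) = 10·36 = 360.
Need d with 13·d ≡ 1 (mod 360). Apply the extended Euclidean algorithm:
360 = 27*13 + 9
13 = 1*9 + 4
9 = 2*4 + 1
4 = 4*1 + 0
Back-substitute:
1 = 9 − 2·4
1 = −2·13 + 3·9
1 = 3·360 − 83·13
So 13·(-83) ≡ 1 (mod 360), hence d ≡ -83 ≡ 277 (mod 360).

277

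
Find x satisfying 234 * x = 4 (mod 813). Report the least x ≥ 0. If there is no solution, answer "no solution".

no solution

gcd(234, 813):
813 = 3*234 + 111
234 = 2*111 + 12
111 = 9*12 + 3
12 = 4*3 + 0
gcd = 3, but 3 ∤ 4, so the congruence has no solution.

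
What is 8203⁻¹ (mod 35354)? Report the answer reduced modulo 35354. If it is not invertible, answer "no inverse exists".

Apply the Euclidean algorithm to 35354 and 8203:
35354 = 4×8203 + 2542
8203 = 3×2542 + 577
2542 = 4×577 + 234
577 = 2×234 + 109
234 = 2×109 + 16
109 = 6×16 + 13
16 = 1×13 + 3
13 = 4×3 + 1
3 = 3×1 + 0
The gcd is 1. Working backward:
1 = 13 − 4·3
1 = −4·16 + 5·13
1 = 5·109 − 34·16
1 = −34·234 + 73·109
1 = 73·577 − 180·234
1 = −180·2542 + 793·577
1 = 793·8203 − 2559·2542
1 = −2559·35354 + 11029·8203
So 8203·11029 ≡ 1 (mod 35354).

11029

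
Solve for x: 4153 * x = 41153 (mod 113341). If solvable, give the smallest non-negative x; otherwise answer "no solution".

6669

First find gcd(4153, 113341):
113341 = 27·4153 + 1210
4153 = 3·1210 + 523
1210 = 2·523 + 164
523 = 3·164 + 31
164 = 5·31 + 9
31 = 3·9 + 4
9 = 2·4 + 1
4 = 4·1 + 0
gcd = 1, so a unique solution mod 113341 exists.
Back-substitute for the Bézout coefficients:
1 = 9 − 2·4
1 = −2·31 + 7·9
1 = 7·164 − 37·31
1 = −37·523 + 118·164
1 = 118·1210 − 273·523
1 = −273·4153 + 937·1210
1 = 937·113341 − 25572·4153
So 4153·(-25572) ≡ 1 (mod 113341), giving 4153⁻¹ ≡ 87769.
x ≡ 4153⁻¹·41153 ≡ 87769·41153 ≡ 6669 (mod 113341).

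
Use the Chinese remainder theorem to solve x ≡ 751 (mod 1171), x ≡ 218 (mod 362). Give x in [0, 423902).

287646

Write x = 751 + 1171·k. Then 1171·k ≡ 218 − 751 ≡ 191 (mod 362).
Need 1171⁻¹ mod 362. Extended Euclid on (362, 85):
362 = 4*85 + 22
85 = 3*22 + 19
22 = 1*19 + 3
19 = 6*3 + 1
3 = 3*1 + 0
Back-substitute:
1 = 19 − 6·3
1 = −6·22 + 7·19
1 = 7·85 − 27·22
1 = −27·362 + 115·85
1171⁻¹ ≡ 115 (mod 362), so k ≡ 115·191 ≡ 245 (mod 362).
x = 751 + 1171·245 = 287646.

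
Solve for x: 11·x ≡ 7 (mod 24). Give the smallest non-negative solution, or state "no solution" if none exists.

5

First find gcd(11, 24):
24 = 2×11 + 2
11 = 5×2 + 1
2 = 2×1 + 0
gcd = 1, so a unique solution mod 24 exists.
Back-substitute for the Bézout coefficients:
1 = 11 − 5·2
1 = −5·24 + 11·11
So 11·(11) ≡ 1 (mod 24), giving 11⁻¹ ≡ 11.
x ≡ 11⁻¹·7 ≡ 11·7 ≡ 5 (mod 24).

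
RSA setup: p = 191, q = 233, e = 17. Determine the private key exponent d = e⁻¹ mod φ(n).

2593

φ(n) = (p−1)(q−1) = 190·232 = 44080.
Need d with 17·d ≡ 1 (mod 44080). Apply the extended Euclidean algorithm:
44080 = 2592×17 + 16
17 = 1×16 + 1
16 = 16×1 + 0
Back-substitute:
1 = 17 − 16
1 = −44080 + 2593·17
So 17·2593 ≡ 1 (mod 44080), hence d = 2593.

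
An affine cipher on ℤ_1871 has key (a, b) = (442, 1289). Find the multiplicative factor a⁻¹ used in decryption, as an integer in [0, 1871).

Apply the Euclidean algorithm to 1871 and 442:
1871 = 4*442 + 103
442 = 4*103 + 30
103 = 3*30 + 13
30 = 2*13 + 4
13 = 3*4 + 1
4 = 4*1 + 0
Since gcd(442, 1871) = 1, back-substitute to write 1 as a combination:
1 = 13 − 3·4
1 = −3·30 + 7·13
1 = 7·103 − 24·30
1 = −24·442 + 103·103
1 = 103·1871 − 436·442
Hence 442⁻¹ ≡ -436 ≡ 1435 (mod 1871).

1435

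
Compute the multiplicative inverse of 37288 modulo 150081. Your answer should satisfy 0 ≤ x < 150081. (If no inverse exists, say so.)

Extended Euclidean algorithm:
150081 = 4*37288 + 929
37288 = 40*929 + 128
929 = 7*128 + 33
128 = 3*33 + 29
33 = 1*29 + 4
29 = 7*4 + 1
4 = 4*1 + 0
gcd = 1, so the inverse exists. Back-substitute:
1 = 29 − 7·4
1 = −7·33 + 8·29
1 = 8·128 − 31·33
1 = −31·929 + 225·128
1 = 225·37288 − 9031·929
1 = −9031·150081 + 36349·37288
So 37288·36349 ≡ 1 (mod 150081).

36349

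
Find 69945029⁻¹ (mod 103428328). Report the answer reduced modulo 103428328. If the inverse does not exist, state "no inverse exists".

25621893

Run Euclid on (103428328, 69945029):
103428328 = 1*69945029 + 33483299
69945029 = 2*33483299 + 2978431
33483299 = 11*2978431 + 720558
2978431 = 4*720558 + 96199
720558 = 7*96199 + 47165
96199 = 2*47165 + 1869
47165 = 25*1869 + 440
1869 = 4*440 + 109
440 = 4*109 + 4
109 = 27*4 + 1
4 = 4*1 + 0
gcd = 1, so the inverse exists. Back-substitute:
1 = 109 − 27·4
1 = −27·440 + 109·109
1 = 109·1869 − 463·440
1 = −463·47165 + 11684·1869
1 = 11684·96199 − 23831·47165
1 = −23831·720558 + 178501·96199
1 = 178501·2978431 − 737835·720558
1 = −737835·33483299 + 8294686·2978431
1 = 8294686·69945029 − 17327207·33483299
1 = −17327207·103428328 + 25621893·69945029
So 69945029·25621893 ≡ 1 (mod 103428328).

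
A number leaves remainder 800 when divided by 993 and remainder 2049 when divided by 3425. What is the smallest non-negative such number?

Write x = 800 + 993·k. Then 993·k ≡ 2049 − 800 ≡ 1249 (mod 3425).
Need 993⁻¹ mod 3425. Extended Euclid on (3425, 993):
3425 = 3·993 + 446
993 = 2·446 + 101
446 = 4·101 + 42
101 = 2·42 + 17
42 = 2·17 + 8
17 = 2·8 + 1
8 = 8·1 + 0
Back-substitute:
1 = 17 − 2·8
1 = −2·42 + 5·17
1 = 5·101 − 12·42
1 = −12·446 + 53·101
1 = 53·993 − 118·446
1 = −118·3425 + 407·993
993⁻¹ ≡ 407 (mod 3425), so k ≡ 407·1249 ≡ 1443 (mod 3425).
x = 800 + 993·1443 = 1433699.

1433699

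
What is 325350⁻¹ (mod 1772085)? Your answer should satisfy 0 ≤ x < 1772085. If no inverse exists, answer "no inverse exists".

Compute gcd(325350, 1772085):
1772085 = 5×325350 + 145335
325350 = 2×145335 + 34680
145335 = 4×34680 + 6615
34680 = 5×6615 + 1605
6615 = 4×1605 + 195
1605 = 8×195 + 45
195 = 4×45 + 15
45 = 3×15 + 0
Since gcd = 15 > 1, 325350 is not a unit mod 1772085.

no inverse exists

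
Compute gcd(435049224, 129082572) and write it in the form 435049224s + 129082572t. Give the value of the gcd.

12

Euclidean algorithm:
435049224 = 3×129082572 + 47801508
129082572 = 2×47801508 + 33479556
47801508 = 1×33479556 + 14321952
33479556 = 2×14321952 + 4835652
14321952 = 2×4835652 + 4650648
4835652 = 1×4650648 + 185004
4650648 = 25×185004 + 25548
185004 = 7×25548 + 6168
25548 = 4×6168 + 876
6168 = 7×876 + 36
876 = 24×36 + 12
36 = 3×12 + 0
gcd(435049224, 129082572) = 12.
Working backward:
12 = 876 − 24·36
12 = −24·6168 + 169·876
12 = 169·25548 − 700·6168
12 = −700·185004 + 5069·25548
12 = 5069·4650648 − 127425·185004
12 = −127425·4835652 + 132494·4650648
12 = 132494·14321952 − 392413·4835652
12 = −392413·33479556 + 917320·14321952
12 = 917320·47801508 − 1309733·33479556
12 = −1309733·129082572 + 3536786·47801508
12 = 3536786·435049224 − 11920091·129082572
So 12 = (3536786)·435049224 + (-11920091)·129082572.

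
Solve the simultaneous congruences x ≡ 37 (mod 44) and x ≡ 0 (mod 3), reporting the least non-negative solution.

81

Write x = 37 + 44·k. Then 44·k ≡ 0 − 37 ≡ 2 (mod 3).
Need 44⁻¹ mod 3. Extended Euclid on (3, 2):
3 = 1·2 + 1
2 = 2·1 + 0
Back-substitute:
1 = 3 − 2
44⁻¹ ≡ 2 (mod 3), so k ≡ 2·2 ≡ 1 (mod 3).
x = 37 + 44·1 = 81.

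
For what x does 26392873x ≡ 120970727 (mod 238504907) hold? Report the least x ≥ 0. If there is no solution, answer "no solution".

First find gcd(26392873, 238504907):
238504907 = 9*26392873 + 969050
26392873 = 27*969050 + 228523
969050 = 4*228523 + 54958
228523 = 4*54958 + 8691
54958 = 6*8691 + 2812
8691 = 3*2812 + 255
2812 = 11*255 + 7
255 = 36*7 + 3
7 = 2*3 + 1
3 = 3*1 + 0
gcd = 1, so a unique solution mod 238504907 exists.
Back-substitute for the Bézout coefficients:
1 = 7 − 2·3
1 = −2·255 + 73·7
1 = 73·2812 − 805·255
1 = −805·8691 + 2488·2812
1 = 2488·54958 − 15733·8691
1 = −15733·228523 + 65420·54958
1 = 65420·969050 − 277413·228523
1 = −277413·26392873 + 7555571·969050
1 = 7555571·238504907 − 68277552·26392873
So 26392873·(-68277552) ≡ 1 (mod 238504907), giving 26392873⁻¹ ≡ 170227355.
x ≡ 26392873⁻¹·120970727 ≡ 170227355·120970727 ≡ 101487200 (mod 238504907).

101487200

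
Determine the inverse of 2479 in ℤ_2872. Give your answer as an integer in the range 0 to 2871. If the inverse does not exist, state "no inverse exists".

95

gcd(2872, 2479) by repeated division:
2872 = 1×2479 + 393
2479 = 6×393 + 121
393 = 3×121 + 30
121 = 4×30 + 1
30 = 30×1 + 0
gcd = 1, so the inverse exists. Back-substitute:
1 = 121 − 4·30
1 = −4·393 + 13·121
1 = 13·2479 − 82·393
1 = −82·2872 + 95·2479
So 2479·95 ≡ 1 (mod 2872).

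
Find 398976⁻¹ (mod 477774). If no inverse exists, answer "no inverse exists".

no inverse exists

Compute gcd(398976, 477774):
477774 = 1·398976 + 78798
398976 = 5·78798 + 4986
78798 = 15·4986 + 4008
4986 = 1·4008 + 978
4008 = 4·978 + 96
978 = 10·96 + 18
96 = 5·18 + 6
18 = 3·6 + 0
The gcd is 6, not 1, hence no inverse exists.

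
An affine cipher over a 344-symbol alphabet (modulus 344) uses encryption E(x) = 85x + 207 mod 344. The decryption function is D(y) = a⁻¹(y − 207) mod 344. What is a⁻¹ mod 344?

Apply the Euclidean algorithm to 344 and 85:
344 = 4*85 + 4
85 = 21*4 + 1
4 = 4*1 + 0
Since gcd(85, 344) = 1, back-substitute to write 1 as a combination:
1 = 85 − 21·4
1 = −21·344 + 85·85
So 85·85 ≡ 1 (mod 344).

85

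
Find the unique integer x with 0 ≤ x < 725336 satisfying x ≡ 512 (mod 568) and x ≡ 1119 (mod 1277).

Write x = 512 + 568·k. Then 568·k ≡ 1119 − 512 ≡ 607 (mod 1277).
Need 568⁻¹ mod 1277. Extended Euclid on (1277, 568):
1277 = 2·568 + 141
568 = 4·141 + 4
141 = 35·4 + 1
4 = 4·1 + 0
Back-substitute:
1 = 141 − 35·4
1 = −35·568 + 141·141
1 = 141·1277 − 317·568
568⁻¹ ≡ 960 (mod 1277), so k ≡ 960·607 ≡ 408 (mod 1277).
x = 512 + 568·408 = 232256.

232256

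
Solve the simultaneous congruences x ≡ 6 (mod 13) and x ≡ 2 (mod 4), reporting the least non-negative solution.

Write x = 6 + 13·k. Then 13·k ≡ 2 − 6 ≡ 0 (mod 4).
Need 13⁻¹ mod 4. Extended Euclid on (4, 1):
4 = 4*1 + 0
13⁻¹ ≡ 1 (mod 4), so k ≡ 1·0 ≡ 0 (mod 4).
x = 6 + 13·0 = 6.

6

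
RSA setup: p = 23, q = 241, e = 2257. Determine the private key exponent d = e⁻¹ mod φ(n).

φ(n) = (p−1)(q−1) = 22·240 = 5280.
Need d with 2257·d ≡ 1 (mod 5280). Apply the extended Euclidean algorithm:
5280 = 2×2257 + 766
2257 = 2×766 + 725
766 = 1×725 + 41
725 = 17×41 + 28
41 = 1×28 + 13
28 = 2×13 + 2
13 = 6×2 + 1
2 = 2×1 + 0
Back-substitute:
1 = 13 − 6·2
1 = −6·28 + 13·13
1 = 13·41 − 19·28
1 = −19·725 + 336·41
1 = 336·766 − 355·725
1 = −355·2257 + 1046·766
1 = 1046·5280 − 2447·2257
So 2257·(-2447) ≡ 1 (mod 5280), hence d ≡ -2447 ≡ 2833 (mod 5280).

2833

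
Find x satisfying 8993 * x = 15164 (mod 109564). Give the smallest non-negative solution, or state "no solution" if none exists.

92168

First find gcd(8993, 109564):
109564 = 12·8993 + 1648
8993 = 5·1648 + 753
1648 = 2·753 + 142
753 = 5·142 + 43
142 = 3·43 + 13
43 = 3·13 + 4
13 = 3·4 + 1
4 = 4·1 + 0
gcd = 1, so a unique solution mod 109564 exists.
Back-substitute for the Bézout coefficients:
1 = 13 − 3·4
1 = −3·43 + 10·13
1 = 10·142 − 33·43
1 = −33·753 + 175·142
1 = 175·1648 − 383·753
1 = −383·8993 + 2090·1648
1 = 2090·109564 − 25463·8993
So 8993·(-25463) ≡ 1 (mod 109564), giving 8993⁻¹ ≡ 84101.
x ≡ 8993⁻¹·15164 ≡ 84101·15164 ≡ 92168 (mod 109564).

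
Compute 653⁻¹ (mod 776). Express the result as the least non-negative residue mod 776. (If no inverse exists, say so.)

Run Euclid on (776, 653):
776 = 1·653 + 123
653 = 5·123 + 38
123 = 3·38 + 9
38 = 4·9 + 2
9 = 4·2 + 1
2 = 2·1 + 0
The gcd is 1. Working backward:
1 = 9 − 4·2
1 = −4·38 + 17·9
1 = 17·123 − 55·38
1 = −55·653 + 292·123
1 = 292·776 − 347·653
Hence 653⁻¹ ≡ -347 ≡ 429 (mod 776).

429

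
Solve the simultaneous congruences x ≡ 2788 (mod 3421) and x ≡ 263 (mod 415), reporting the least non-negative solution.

Write x = 2788 + 3421·k. Then 3421·k ≡ 263 − 2788 ≡ 380 (mod 415).
Need 3421⁻¹ mod 415. Extended Euclid on (415, 101):
415 = 4×101 + 11
101 = 9×11 + 2
11 = 5×2 + 1
2 = 2×1 + 0
Back-substitute:
1 = 11 − 5·2
1 = −5·101 + 46·11
1 = 46·415 − 189·101
3421⁻¹ ≡ 226 (mod 415), so k ≡ 226·380 ≡ 390 (mod 415).
x = 2788 + 3421·390 = 1336978.

1336978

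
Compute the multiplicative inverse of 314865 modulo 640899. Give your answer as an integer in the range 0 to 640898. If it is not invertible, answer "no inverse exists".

Euclidean algorithm on 640899, 314865:
640899 = 2·314865 + 11169
314865 = 28·11169 + 2133
11169 = 5·2133 + 504
2133 = 4·504 + 117
504 = 4·117 + 36
117 = 3·36 + 9
36 = 4·9 + 0
Since gcd = 9 > 1, 314865 is not a unit mod 640899.

no inverse exists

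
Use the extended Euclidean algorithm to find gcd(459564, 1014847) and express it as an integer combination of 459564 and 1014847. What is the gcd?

Euclidean algorithm:
1014847 = 2·459564 + 95719
459564 = 4·95719 + 76688
95719 = 1·76688 + 19031
76688 = 4·19031 + 564
19031 = 33·564 + 419
564 = 1·419 + 145
419 = 2·145 + 129
145 = 1·129 + 16
129 = 8·16 + 1
16 = 16·1 + 0
gcd(459564, 1014847) = 1.
Express as a combination:
1 = 129 − 8·16
1 = −8·145 + 9·129
1 = 9·419 − 26·145
1 = −26·564 + 35·419
1 = 35·19031 − 1181·564
1 = −1181·76688 + 4759·19031
1 = 4759·95719 − 5940·76688
1 = −5940·459564 + 28519·95719
1 = 28519·1014847 − 62978·459564
So 1 = (28519)·1014847 + (-62978)·459564.

1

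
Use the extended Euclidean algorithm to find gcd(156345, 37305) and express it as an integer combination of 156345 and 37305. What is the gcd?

15

Euclidean algorithm:
156345 = 4*37305 + 7125
37305 = 5*7125 + 1680
7125 = 4*1680 + 405
1680 = 4*405 + 60
405 = 6*60 + 45
60 = 1*45 + 15
45 = 3*15 + 0
gcd(156345, 37305) = 15.
Working backward:
15 = 60 − 45
15 = −405 + 7·60
15 = 7·1680 − 29·405
15 = −29·7125 + 123·1680
15 = 123·37305 − 644·7125
15 = −644·156345 + 2699·37305
So 15 = (-644)·156345 + (2699)·37305.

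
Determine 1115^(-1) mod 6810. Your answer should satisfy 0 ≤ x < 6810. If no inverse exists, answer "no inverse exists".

no inverse exists

Compute gcd(1115, 6810):
6810 = 6·1115 + 120
1115 = 9·120 + 35
120 = 3·35 + 15
35 = 2·15 + 5
15 = 3·5 + 0
gcd(1115, 6810) = 5 ≠ 1, so 1115 has no multiplicative inverse modulo 6810.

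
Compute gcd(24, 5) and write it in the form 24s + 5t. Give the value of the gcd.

Euclidean algorithm:
24 = 4*5 + 4
5 = 1*4 + 1
4 = 4*1 + 0
gcd(24, 5) = 1.
Back-substituting:
1 = 5 − 4
1 = −24 + 5·5
So 1 = (-1)·24 + (5)·5.

1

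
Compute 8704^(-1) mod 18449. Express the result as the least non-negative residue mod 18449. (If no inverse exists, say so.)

12512

gcd(18449, 8704) by repeated division:
18449 = 2×8704 + 1041
8704 = 8×1041 + 376
1041 = 2×376 + 289
376 = 1×289 + 87
289 = 3×87 + 28
87 = 3×28 + 3
28 = 9×3 + 1
3 = 3×1 + 0
The gcd is 1. Working backward:
1 = 28 − 9·3
1 = −9·87 + 28·28
1 = 28·289 − 93·87
1 = −93·376 + 121·289
1 = 121·1041 − 335·376
1 = −335·8704 + 2801·1041
1 = 2801·18449 − 5937·8704
So 8704·(-5937) ≡ 1 (mod 18449), and -5937 ≡ 12512 (mod 18449).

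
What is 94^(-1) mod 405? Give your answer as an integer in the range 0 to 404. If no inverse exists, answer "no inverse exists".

gcd(405, 94) by repeated division:
405 = 4·94 + 29
94 = 3·29 + 7
29 = 4·7 + 1
7 = 7·1 + 0
Since gcd(94, 405) = 1, back-substitute to write 1 as a combination:
1 = 29 − 4·7
1 = −4·94 + 13·29
1 = 13·405 − 56·94
So 94·(-56) ≡ 1 (mod 405), and -56 ≡ 349 (mod 405).

349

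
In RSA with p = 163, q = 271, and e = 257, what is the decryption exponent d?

φ(n) = (p−1)(q−1) = 162·270 = 43740.
Need d with 257·d ≡ 1 (mod 43740). Apply the extended Euclidean algorithm:
43740 = 170·257 + 50
257 = 5·50 + 7
50 = 7·7 + 1
7 = 7·1 + 0
Back-substitute:
1 = 50 − 7·7
1 = −7·257 + 36·50
1 = 36·43740 − 6127·257
So 257·(-6127) ≡ 1 (mod 43740), hence d ≡ -6127 ≡ 37613 (mod 43740).

37613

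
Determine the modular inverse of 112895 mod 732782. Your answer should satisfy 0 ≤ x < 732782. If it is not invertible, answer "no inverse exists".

Run Euclid on (732782, 112895):
732782 = 6*112895 + 55412
112895 = 2*55412 + 2071
55412 = 26*2071 + 1566
2071 = 1*1566 + 505
1566 = 3*505 + 51
505 = 9*51 + 46
51 = 1*46 + 5
46 = 9*5 + 1
5 = 5*1 + 0
Since gcd(112895, 732782) = 1, back-substitute to write 1 as a combination:
1 = 46 − 9·5
1 = −9·51 + 10·46
1 = 10·505 − 99·51
1 = −99·1566 + 307·505
1 = 307·2071 − 406·1566
1 = −406·55412 + 10863·2071
1 = 10863·112895 − 22132·55412
1 = −22132·732782 + 143655·112895
So 112895·143655 ≡ 1 (mod 732782).

143655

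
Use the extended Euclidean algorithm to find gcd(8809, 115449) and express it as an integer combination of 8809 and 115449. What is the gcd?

1

Repeated division:
115449 = 13×8809 + 932
8809 = 9×932 + 421
932 = 2×421 + 90
421 = 4×90 + 61
90 = 1×61 + 29
61 = 2×29 + 3
29 = 9×3 + 2
3 = 1×2 + 1
2 = 2×1 + 0
gcd(8809, 115449) = 1.
Express as a combination:
1 = 3 − 2
1 = −29 + 10·3
1 = 10·61 − 21·29
1 = −21·90 + 31·61
1 = 31·421 − 145·90
1 = −145·932 + 321·421
1 = 321·8809 − 3034·932
1 = −3034·115449 + 39763·8809
So 1 = (-3034)·115449 + (39763)·8809.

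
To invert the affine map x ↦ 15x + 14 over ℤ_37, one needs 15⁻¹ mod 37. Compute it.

5

Extended Euclidean algorithm:
37 = 2·15 + 7
15 = 2·7 + 1
7 = 7·1 + 0
gcd = 1, so the inverse exists. Back-substitute:
1 = 15 − 2·7
1 = −2·37 + 5·15
So 15·5 ≡ 1 (mod 37).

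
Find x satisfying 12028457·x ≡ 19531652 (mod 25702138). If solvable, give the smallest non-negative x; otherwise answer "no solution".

181882

First find gcd(12028457, 25702138):
25702138 = 2·12028457 + 1645224
12028457 = 7·1645224 + 511889
1645224 = 3·511889 + 109557
511889 = 4·109557 + 73661
109557 = 1·73661 + 35896
73661 = 2·35896 + 1869
35896 = 19·1869 + 385
1869 = 4·385 + 329
385 = 1·329 + 56
329 = 5·56 + 49
56 = 1·49 + 7
49 = 7·7 + 0
gcd = 7 and 7 | 19531652, so solutions exist. Divide through by 7: 1718351x ≡ 2790236 (mod 3671734).
Now find 1718351⁻¹ mod 3671734:
3671734 = 2*1718351 + 235032
1718351 = 7*235032 + 73127
235032 = 3*73127 + 15651
73127 = 4*15651 + 10523
15651 = 1*10523 + 5128
10523 = 2*5128 + 267
5128 = 19*267 + 55
267 = 4*55 + 47
55 = 1*47 + 8
47 = 5*8 + 7
8 = 1*7 + 1
7 = 7*1 + 0
Back-substitute:
1 = 8 − 7
1 = −47 + 6·8
1 = 6·55 − 7·47
1 = −7·267 + 34·55
1 = 34·5128 − 653·267
1 = −653·10523 + 1340·5128
1 = 1340·15651 − 1993·10523
1 = −1993·73127 + 9312·15651
1 = 9312·235032 − 29929·73127
1 = −29929·1718351 + 218815·235032
1 = 218815·3671734 − 467559·1718351
So 1718351·(-467559) ≡ 1 (mod 3671734), i.e. 1718351⁻¹ ≡ 3204175.
Then x ≡ 3204175·2790236 ≡ 181882 (mod 3671734); the smallest non-negative solution is x = 181882.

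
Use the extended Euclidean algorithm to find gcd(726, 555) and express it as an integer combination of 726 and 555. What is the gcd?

Apply Euclid's algorithm to 726 and 555:
726 = 1*555 + 171
555 = 3*171 + 42
171 = 4*42 + 3
42 = 14*3 + 0
gcd(726, 555) = 3.
Express as a combination:
3 = 171 − 4·42
3 = −4·555 + 13·171
3 = 13·726 − 17·555
So 3 = (13)·726 + (-17)·555.

3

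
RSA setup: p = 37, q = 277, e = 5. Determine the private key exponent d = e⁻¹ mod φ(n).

φ(n) = (p−1)(q−1) = 36·276 = 9936.
Need d with 5·d ≡ 1 (mod 9936). Apply the extended Euclidean algorithm:
9936 = 1987·5 + 1
5 = 5·1 + 0
Back-substitute:
1 = 9936 − 1987·5
So 5·(-1987) ≡ 1 (mod 9936), hence d ≡ -1987 ≡ 7949 (mod 9936).

7949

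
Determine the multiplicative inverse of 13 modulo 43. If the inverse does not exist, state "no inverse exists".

10

Apply the Euclidean algorithm to 43 and 13:
43 = 3·13 + 4
13 = 3·4 + 1
4 = 4·1 + 0
gcd = 1, so the inverse exists. Back-substitute:
1 = 13 − 3·4
1 = −3·43 + 10·13
So 13·10 ≡ 1 (mod 43).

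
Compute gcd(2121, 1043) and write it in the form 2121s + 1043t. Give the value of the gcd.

Apply Euclid's algorithm to 2121 and 1043:
2121 = 2×1043 + 35
1043 = 29×35 + 28
35 = 1×28 + 7
28 = 4×7 + 0
gcd(2121, 1043) = 7.
Back-substituting:
7 = 35 − 28
7 = −1043 + 30·35
7 = 30·2121 − 61·1043
So 7 = (30)·2121 + (-61)·1043.

7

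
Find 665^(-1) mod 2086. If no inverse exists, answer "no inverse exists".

no inverse exists

Compute gcd(665, 2086):
2086 = 3×665 + 91
665 = 7×91 + 28
91 = 3×28 + 7
28 = 4×7 + 0
The gcd is 7, not 1, hence no inverse exists.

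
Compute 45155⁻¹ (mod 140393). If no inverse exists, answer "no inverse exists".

Euclidean algorithm on 140393, 45155:
140393 = 3×45155 + 4928
45155 = 9×4928 + 803
4928 = 6×803 + 110
803 = 7×110 + 33
110 = 3×33 + 11
33 = 3×11 + 0
gcd(45155, 140393) = 11 ≠ 1, so 45155 has no multiplicative inverse modulo 140393.

no inverse exists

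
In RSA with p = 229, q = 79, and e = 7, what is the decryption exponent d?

φ(n) = (p−1)(q−1) = 228·78 = 17784.
Need d with 7·d ≡ 1 (mod 17784). Apply the extended Euclidean algorithm:
17784 = 2540×7 + 4
7 = 1×4 + 3
4 = 1×3 + 1
3 = 3×1 + 0
Back-substitute:
1 = 4 − 3
1 = −7 + 2·4
1 = 2·17784 − 5081·7
So 7·(-5081) ≡ 1 (mod 17784), hence d ≡ -5081 ≡ 12703 (mod 17784).

12703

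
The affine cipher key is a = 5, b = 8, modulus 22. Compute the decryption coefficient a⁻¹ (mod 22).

9

Run Euclid on (22, 5):
22 = 4*5 + 2
5 = 2*2 + 1
2 = 2*1 + 0
Since gcd(5, 22) = 1, back-substitute to write 1 as a combination:
1 = 5 − 2·2
1 = −2·22 + 9·5
So 5·9 ≡ 1 (mod 22).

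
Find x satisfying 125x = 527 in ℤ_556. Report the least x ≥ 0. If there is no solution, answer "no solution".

First find gcd(125, 556):
556 = 4·125 + 56
125 = 2·56 + 13
56 = 4·13 + 4
13 = 3·4 + 1
4 = 4·1 + 0
gcd = 1, so a unique solution mod 556 exists.
Back-substitute for the Bézout coefficients:
1 = 13 − 3·4
1 = −3·56 + 13·13
1 = 13·125 − 29·56
1 = −29·556 + 129·125
So 125·(129) ≡ 1 (mod 556), giving 125⁻¹ ≡ 129.
x ≡ 125⁻¹·527 ≡ 129·527 ≡ 151 (mod 556).

151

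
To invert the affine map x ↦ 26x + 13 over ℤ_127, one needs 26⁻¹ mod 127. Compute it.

44

gcd(127, 26) by repeated division:
127 = 4×26 + 23
26 = 1×23 + 3
23 = 7×3 + 2
3 = 1×2 + 1
2 = 2×1 + 0
gcd = 1, so the inverse exists. Back-substitute:
1 = 3 − 2
1 = −23 + 8·3
1 = 8·26 − 9·23
1 = −9·127 + 44·26
So 26·44 ≡ 1 (mod 127).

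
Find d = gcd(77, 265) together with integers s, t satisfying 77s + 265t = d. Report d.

1

Euclidean algorithm:
265 = 3×77 + 34
77 = 2×34 + 9
34 = 3×9 + 7
9 = 1×7 + 2
7 = 3×2 + 1
2 = 2×1 + 0
gcd(77, 265) = 1.
Express as a combination:
1 = 7 − 3·2
1 = −3·9 + 4·7
1 = 4·34 − 15·9
1 = −15·77 + 34·34
1 = 34·265 − 117·77
So 1 = (34)·265 + (-117)·77.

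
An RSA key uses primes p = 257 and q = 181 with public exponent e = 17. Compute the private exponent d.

13553

φ(n) = (p−1)(q−1) = 256·180 = 46080.
Need d with 17·d ≡ 1 (mod 46080). Apply the extended Euclidean algorithm:
46080 = 2710×17 + 10
17 = 1×10 + 7
10 = 1×7 + 3
7 = 2×3 + 1
3 = 3×1 + 0
Back-substitute:
1 = 7 − 2·3
1 = −2·10 + 3·7
1 = 3·17 − 5·10
1 = −5·46080 + 13553·17
So 17·13553 ≡ 1 (mod 46080), hence d = 13553.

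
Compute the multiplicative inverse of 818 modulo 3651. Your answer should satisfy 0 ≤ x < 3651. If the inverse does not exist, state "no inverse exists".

Apply the Euclidean algorithm to 3651 and 818:
3651 = 4×818 + 379
818 = 2×379 + 60
379 = 6×60 + 19
60 = 3×19 + 3
19 = 6×3 + 1
3 = 3×1 + 0
The gcd is 1. Working backward:
1 = 19 − 6·3
1 = −6·60 + 19·19
1 = 19·379 − 120·60
1 = −120·818 + 259·379
1 = 259·3651 − 1156·818
Thus 818·(-1156) ≡ 1 (mod 3651); reducing, -1156 mod 3651 = 2495.

2495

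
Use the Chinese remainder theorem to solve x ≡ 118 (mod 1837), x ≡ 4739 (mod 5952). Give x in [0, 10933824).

Write x = 118 + 1837·k. Then 1837·k ≡ 4739 − 118 ≡ 4621 (mod 5952).
Need 1837⁻¹ mod 5952. Extended Euclid on (5952, 1837):
5952 = 3×1837 + 441
1837 = 4×441 + 73
441 = 6×73 + 3
73 = 24×3 + 1
3 = 3×1 + 0
Back-substitute:
1 = 73 − 24·3
1 = −24·441 + 145·73
1 = 145·1837 − 604·441
1 = −604·5952 + 1957·1837
1837⁻¹ ≡ 1957 (mod 5952), so k ≡ 1957·4621 ≡ 2209 (mod 5952).
x = 118 + 1837·2209 = 4058051.

4058051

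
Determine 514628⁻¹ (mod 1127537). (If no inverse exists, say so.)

Apply the Euclidean algorithm to 1127537 and 514628:
1127537 = 2·514628 + 98281
514628 = 5·98281 + 23223
98281 = 4·23223 + 5389
23223 = 4·5389 + 1667
5389 = 3·1667 + 388
1667 = 4·388 + 115
388 = 3·115 + 43
115 = 2·43 + 29
43 = 1·29 + 14
29 = 2·14 + 1
14 = 14·1 + 0
Since gcd(514628, 1127537) = 1, back-substitute to write 1 as a combination:
1 = 29 − 2·14
1 = −2·43 + 3·29
1 = 3·115 − 8·43
1 = −8·388 + 27·115
1 = 27·1667 − 116·388
1 = −116·5389 + 375·1667
1 = 375·23223 − 1616·5389
1 = −1616·98281 + 6839·23223
1 = 6839·514628 − 35811·98281
1 = −35811·1127537 + 78461·514628
So 514628·78461 ≡ 1 (mod 1127537).

78461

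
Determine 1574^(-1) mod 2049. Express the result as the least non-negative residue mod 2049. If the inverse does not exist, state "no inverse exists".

1829

Run Euclid on (2049, 1574):
2049 = 1·1574 + 475
1574 = 3·475 + 149
475 = 3·149 + 28
149 = 5·28 + 9
28 = 3·9 + 1
9 = 9·1 + 0
The gcd is 1. Working backward:
1 = 28 − 3·9
1 = −3·149 + 16·28
1 = 16·475 − 51·149
1 = −51·1574 + 169·475
1 = 169·2049 − 220·1574
So 1574·(-220) ≡ 1 (mod 2049), and -220 ≡ 1829 (mod 2049).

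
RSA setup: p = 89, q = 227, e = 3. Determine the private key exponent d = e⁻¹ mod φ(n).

13259

φ(n) = (p−1)(q−1) = 88·226 = 19888.
Need d with 3·d ≡ 1 (mod 19888). Apply the extended Euclidean algorithm:
19888 = 6629*3 + 1
3 = 3*1 + 0
Back-substitute:
1 = 19888 − 6629·3
So 3·(-6629) ≡ 1 (mod 19888), hence d ≡ -6629 ≡ 13259 (mod 19888).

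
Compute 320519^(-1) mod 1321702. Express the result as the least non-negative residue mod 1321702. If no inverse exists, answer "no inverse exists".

gcd(1321702, 320519) by repeated division:
1321702 = 4·320519 + 39626
320519 = 8·39626 + 3511
39626 = 11·3511 + 1005
3511 = 3·1005 + 496
1005 = 2·496 + 13
496 = 38·13 + 2
13 = 6·2 + 1
2 = 2·1 + 0
gcd = 1, so the inverse exists. Back-substitute:
1 = 13 − 6·2
1 = −6·496 + 229·13
1 = 229·1005 − 464·496
1 = −464·3511 + 1621·1005
1 = 1621·39626 − 18295·3511
1 = −18295·320519 + 147981·39626
1 = 147981·1321702 − 610219·320519
Thus 320519·(-610219) ≡ 1 (mod 1321702); reducing, -610219 mod 1321702 = 711483.

711483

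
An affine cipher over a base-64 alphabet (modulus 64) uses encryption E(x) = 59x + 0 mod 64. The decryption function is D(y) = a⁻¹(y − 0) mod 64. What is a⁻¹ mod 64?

Run Euclid on (64, 59):
64 = 1*59 + 5
59 = 11*5 + 4
5 = 1*4 + 1
4 = 4*1 + 0
Since gcd(59, 64) = 1, back-substitute to write 1 as a combination:
1 = 5 − 4
1 = −59 + 12·5
1 = 12·64 − 13·59
So 59·(-13) ≡ 1 (mod 64), and -13 ≡ 51 (mod 64).

51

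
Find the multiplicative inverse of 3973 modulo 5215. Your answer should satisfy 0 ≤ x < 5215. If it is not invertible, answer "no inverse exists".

Extended Euclidean algorithm:
5215 = 1×3973 + 1242
3973 = 3×1242 + 247
1242 = 5×247 + 7
247 = 35×7 + 2
7 = 3×2 + 1
2 = 2×1 + 0
The gcd is 1. Working backward:
1 = 7 − 3·2
1 = −3·247 + 106·7
1 = 106·1242 − 533·247
1 = −533·3973 + 1705·1242
1 = 1705·5215 − 2238·3973
So 3973·(-2238) ≡ 1 (mod 5215), and -2238 ≡ 2977 (mod 5215).

2977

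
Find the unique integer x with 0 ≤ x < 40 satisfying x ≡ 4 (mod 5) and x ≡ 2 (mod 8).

34

Write x = 4 + 5·k. Then 5·k ≡ 2 − 4 ≡ 6 (mod 8).
Need 5⁻¹ mod 8. Extended Euclid on (8, 5):
8 = 1·5 + 3
5 = 1·3 + 2
3 = 1·2 + 1
2 = 2·1 + 0
Back-substitute:
1 = 3 − 2
1 = −5 + 2·3
1 = 2·8 − 3·5
5⁻¹ ≡ 5 (mod 8), so k ≡ 5·6 ≡ 6 (mod 8).
x = 4 + 5·6 = 34.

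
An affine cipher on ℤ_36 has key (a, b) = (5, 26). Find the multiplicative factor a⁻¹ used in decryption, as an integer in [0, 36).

29

Run Euclid on (36, 5):
36 = 7*5 + 1
5 = 5*1 + 0
The gcd is 1. Working backward:
1 = 36 − 7·5
Hence 5⁻¹ ≡ -7 ≡ 29 (mod 36).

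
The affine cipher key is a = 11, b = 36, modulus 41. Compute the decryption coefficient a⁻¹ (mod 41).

15

Extended Euclidean algorithm:
41 = 3*11 + 8
11 = 1*8 + 3
8 = 2*3 + 2
3 = 1*2 + 1
2 = 2*1 + 0
The gcd is 1. Working backward:
1 = 3 − 2
1 = −8 + 3·3
1 = 3·11 − 4·8
1 = −4·41 + 15·11
So 11·15 ≡ 1 (mod 41).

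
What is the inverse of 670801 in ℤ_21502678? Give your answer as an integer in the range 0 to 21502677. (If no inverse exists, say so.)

16431445

Run Euclid on (21502678, 670801):
21502678 = 32·670801 + 37046
670801 = 18·37046 + 3973
37046 = 9·3973 + 1289
3973 = 3·1289 + 106
1289 = 12·106 + 17
106 = 6·17 + 4
17 = 4·4 + 1
4 = 4·1 + 0
gcd = 1, so the inverse exists. Back-substitute:
1 = 17 − 4·4
1 = −4·106 + 25·17
1 = 25·1289 − 304·106
1 = −304·3973 + 937·1289
1 = 937·37046 − 8737·3973
1 = −8737·670801 + 158203·37046
1 = 158203·21502678 − 5071233·670801
Thus 670801·(-5071233) ≡ 1 (mod 21502678); reducing, -5071233 mod 21502678 = 16431445.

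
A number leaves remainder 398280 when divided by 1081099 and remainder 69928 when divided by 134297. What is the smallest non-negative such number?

66894480004

Write x = 398280 + 1081099·k. Then 1081099·k ≡ 69928 − 398280 ≡ 74539 (mod 134297).
Need 1081099⁻¹ mod 134297. Extended Euclid on (134297, 6723):
134297 = 19·6723 + 6560
6723 = 1·6560 + 163
6560 = 40·163 + 40
163 = 4·40 + 3
40 = 13·3 + 1
3 = 3·1 + 0
Back-substitute:
1 = 40 − 13·3
1 = −13·163 + 53·40
1 = 53·6560 − 2133·163
1 = −2133·6723 + 2186·6560
1 = 2186·134297 − 43667·6723
1081099⁻¹ ≡ 90630 (mod 134297), so k ≡ 90630·74539 ≡ 61876 (mod 134297).
x = 398280 + 1081099·61876 = 66894480004.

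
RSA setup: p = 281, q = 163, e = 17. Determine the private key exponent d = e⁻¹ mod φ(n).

10673

φ(n) = (p−1)(q−1) = 280·162 = 45360.
Need d with 17·d ≡ 1 (mod 45360). Apply the extended Euclidean algorithm:
45360 = 2668·17 + 4
17 = 4·4 + 1
4 = 4·1 + 0
Back-substitute:
1 = 17 − 4·4
1 = −4·45360 + 10673·17
So 17·10673 ≡ 1 (mod 45360), hence d = 10673.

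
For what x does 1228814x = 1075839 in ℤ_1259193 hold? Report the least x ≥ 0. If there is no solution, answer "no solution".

679860

First find gcd(1228814, 1259193):
1259193 = 1*1228814 + 30379
1228814 = 40*30379 + 13654
30379 = 2*13654 + 3071
13654 = 4*3071 + 1370
3071 = 2*1370 + 331
1370 = 4*331 + 46
331 = 7*46 + 9
46 = 5*9 + 1
9 = 9*1 + 0
gcd = 1, so a unique solution mod 1259193 exists.
Back-substitute for the Bézout coefficients:
1 = 46 − 5·9
1 = −5·331 + 36·46
1 = 36·1370 − 149·331
1 = −149·3071 + 334·1370
1 = 334·13654 − 1485·3071
1 = −1485·30379 + 3304·13654
1 = 3304·1228814 − 133645·30379
1 = −133645·1259193 + 136949·1228814
So 1228814·(136949) ≡ 1 (mod 1259193), giving 1228814⁻¹ ≡ 136949.
x ≡ 1228814⁻¹·1075839 ≡ 136949·1075839 ≡ 679860 (mod 1259193).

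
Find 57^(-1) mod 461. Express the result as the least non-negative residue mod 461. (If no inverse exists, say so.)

Apply the Euclidean algorithm to 461 and 57:
461 = 8*57 + 5
57 = 11*5 + 2
5 = 2*2 + 1
2 = 2*1 + 0
gcd = 1, so the inverse exists. Back-substitute:
1 = 5 − 2·2
1 = −2·57 + 23·5
1 = 23·461 − 186·57
Thus 57·(-186) ≡ 1 (mod 461); reducing, -186 mod 461 = 275.

275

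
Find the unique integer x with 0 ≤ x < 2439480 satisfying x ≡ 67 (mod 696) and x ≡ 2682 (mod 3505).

1099747

Write x = 67 + 696·k. Then 696·k ≡ 2682 − 67 ≡ 2615 (mod 3505).
Need 696⁻¹ mod 3505. Extended Euclid on (3505, 696):
3505 = 5*696 + 25
696 = 27*25 + 21
25 = 1*21 + 4
21 = 5*4 + 1
4 = 4*1 + 0
Back-substitute:
1 = 21 − 5·4
1 = −5·25 + 6·21
1 = 6·696 − 167·25
1 = −167·3505 + 841·696
696⁻¹ ≡ 841 (mod 3505), so k ≡ 841·2615 ≡ 1580 (mod 3505).
x = 67 + 696·1580 = 1099747.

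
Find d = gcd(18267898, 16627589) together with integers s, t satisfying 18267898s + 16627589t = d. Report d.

Apply Euclid's algorithm to 18267898 and 16627589:
18267898 = 1*16627589 + 1640309
16627589 = 10*1640309 + 224499
1640309 = 7*224499 + 68816
224499 = 3*68816 + 18051
68816 = 3*18051 + 14663
18051 = 1*14663 + 3388
14663 = 4*3388 + 1111
3388 = 3*1111 + 55
1111 = 20*55 + 11
55 = 5*11 + 0
gcd(18267898, 16627589) = 11.
Express as a combination:
11 = 1111 − 20·55
11 = −20·3388 + 61·1111
11 = 61·14663 − 264·3388
11 = −264·18051 + 325·14663
11 = 325·68816 − 1239·18051
11 = −1239·224499 + 4042·68816
11 = 4042·1640309 − 29533·224499
11 = −29533·16627589 + 299372·1640309
11 = 299372·18267898 − 328905·16627589
So 11 = (299372)·18267898 + (-328905)·16627589.

11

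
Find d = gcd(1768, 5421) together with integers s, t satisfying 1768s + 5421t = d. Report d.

Euclidean algorithm:
5421 = 3×1768 + 117
1768 = 15×117 + 13
117 = 9×13 + 0
gcd(1768, 5421) = 13.
Express as a combination:
13 = 1768 − 15·117
13 = −15·5421 + 46·1768
So 13 = (-15)·5421 + (46)·1768.

13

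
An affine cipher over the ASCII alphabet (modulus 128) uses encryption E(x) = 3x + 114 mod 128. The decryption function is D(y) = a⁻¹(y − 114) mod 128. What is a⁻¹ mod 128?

43

Extended Euclidean algorithm:
128 = 42·3 + 2
3 = 1·2 + 1
2 = 2·1 + 0
Since gcd(3, 128) = 1, back-substitute to write 1 as a combination:
1 = 3 − 2
1 = −128 + 43·3
So 3·43 ≡ 1 (mod 128).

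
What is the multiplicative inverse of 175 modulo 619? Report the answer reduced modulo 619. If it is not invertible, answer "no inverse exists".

Apply the Euclidean algorithm to 619 and 175:
619 = 3*175 + 94
175 = 1*94 + 81
94 = 1*81 + 13
81 = 6*13 + 3
13 = 4*3 + 1
3 = 3*1 + 0
gcd = 1, so the inverse exists. Back-substitute:
1 = 13 − 4·3
1 = −4·81 + 25·13
1 = 25·94 − 29·81
1 = −29·175 + 54·94
1 = 54·619 − 191·175
So 175·(-191) ≡ 1 (mod 619), and -191 ≡ 428 (mod 619).

428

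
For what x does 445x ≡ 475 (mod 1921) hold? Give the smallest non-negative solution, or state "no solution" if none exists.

First find gcd(445, 1921):
1921 = 4*445 + 141
445 = 3*141 + 22
141 = 6*22 + 9
22 = 2*9 + 4
9 = 2*4 + 1
4 = 4*1 + 0
gcd = 1, so a unique solution mod 1921 exists.
Back-substitute for the Bézout coefficients:
1 = 9 − 2·4
1 = −2·22 + 5·9
1 = 5·141 − 32·22
1 = −32·445 + 101·141
1 = 101·1921 − 436·445
So 445·(-436) ≡ 1 (mod 1921), giving 445⁻¹ ≡ 1485.
x ≡ 445⁻¹·475 ≡ 1485·475 ≡ 368 (mod 1921).

368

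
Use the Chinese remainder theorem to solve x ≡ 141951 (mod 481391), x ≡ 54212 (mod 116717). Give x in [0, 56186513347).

Write x = 141951 + 481391·k. Then 481391·k ≡ 54212 − 141951 ≡ 28978 (mod 116717).
Need 481391⁻¹ mod 116717. Extended Euclid on (116717, 14523):
116717 = 8·14523 + 533
14523 = 27·533 + 132
533 = 4·132 + 5
132 = 26·5 + 2
5 = 2·2 + 1
2 = 2·1 + 0
Back-substitute:
1 = 5 − 2·2
1 = −2·132 + 53·5
1 = 53·533 − 214·132
1 = −214·14523 + 5831·533
1 = 5831·116717 − 46862·14523
481391⁻¹ ≡ 69855 (mod 116717), so k ≡ 69855·28978 ≡ 35259 (mod 116717).
x = 141951 + 481391·35259 = 16973507220.

16973507220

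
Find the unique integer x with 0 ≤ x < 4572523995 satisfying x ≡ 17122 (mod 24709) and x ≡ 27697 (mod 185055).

1313918197

Write x = 17122 + 24709·k. Then 24709·k ≡ 27697 − 17122 ≡ 10575 (mod 185055).
Need 24709⁻¹ mod 185055. Extended Euclid on (185055, 24709):
185055 = 7*24709 + 12092
24709 = 2*12092 + 525
12092 = 23*525 + 17
525 = 30*17 + 15
17 = 1*15 + 2
15 = 7*2 + 1
2 = 2*1 + 0
Back-substitute:
1 = 15 − 7·2
1 = −7·17 + 8·15
1 = 8·525 − 247·17
1 = −247·12092 + 5689·525
1 = 5689·24709 − 11625·12092
1 = −11625·185055 + 87064·24709
24709⁻¹ ≡ 87064 (mod 185055), so k ≡ 87064·10575 ≡ 53175 (mod 185055).
x = 17122 + 24709·53175 = 1313918197.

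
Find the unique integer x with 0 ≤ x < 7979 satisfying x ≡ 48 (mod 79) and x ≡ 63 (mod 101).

Write x = 48 + 79·k. Then 79·k ≡ 63 − 48 ≡ 15 (mod 101).
Need 79⁻¹ mod 101. Extended Euclid on (101, 79):
101 = 1×79 + 22
79 = 3×22 + 13
22 = 1×13 + 9
13 = 1×9 + 4
9 = 2×4 + 1
4 = 4×1 + 0
Back-substitute:
1 = 9 − 2·4
1 = −2·13 + 3·9
1 = 3·22 − 5·13
1 = −5·79 + 18·22
1 = 18·101 − 23·79
79⁻¹ ≡ 78 (mod 101), so k ≡ 78·15 ≡ 59 (mod 101).
x = 48 + 79·59 = 4709.

4709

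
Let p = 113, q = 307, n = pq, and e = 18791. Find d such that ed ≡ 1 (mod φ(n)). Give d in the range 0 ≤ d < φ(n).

φ(n) = (p−1)(q−1) = 112·306 = 34272.
Need d with 18791·d ≡ 1 (mod 34272). Apply the extended Euclidean algorithm:
34272 = 1·18791 + 15481
18791 = 1·15481 + 3310
15481 = 4·3310 + 2241
3310 = 1·2241 + 1069
2241 = 2·1069 + 103
1069 = 10·103 + 39
103 = 2·39 + 25
39 = 1·25 + 14
25 = 1·14 + 11
14 = 1·11 + 3
11 = 3·3 + 2
3 = 1·2 + 1
2 = 2·1 + 0
Back-substitute:
1 = 3 − 2
1 = −11 + 4·3
1 = 4·14 − 5·11
1 = −5·25 + 9·14
1 = 9·39 − 14·25
1 = −14·103 + 37·39
1 = 37·1069 − 384·103
1 = −384·2241 + 805·1069
1 = 805·3310 − 1189·2241
1 = −1189·15481 + 5561·3310
1 = 5561·18791 − 6750·15481
1 = −6750·34272 + 12311·18791
So 18791·12311 ≡ 1 (mod 34272), hence d = 12311.

12311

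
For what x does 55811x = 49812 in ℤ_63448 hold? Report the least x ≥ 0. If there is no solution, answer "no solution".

First find gcd(55811, 63448):
63448 = 1·55811 + 7637
55811 = 7·7637 + 2352
7637 = 3·2352 + 581
2352 = 4·581 + 28
581 = 20·28 + 21
28 = 1·21 + 7
21 = 3·7 + 0
gcd = 7 and 7 | 49812, so solutions exist. Divide through by 7: 7973x ≡ 7116 (mod 9064).
Now find 7973⁻¹ mod 9064:
9064 = 1·7973 + 1091
7973 = 7·1091 + 336
1091 = 3·336 + 83
336 = 4·83 + 4
83 = 20·4 + 3
4 = 1·3 + 1
3 = 3·1 + 0
Back-substitute:
1 = 4 − 3
1 = −83 + 21·4
1 = 21·336 − 85·83
1 = −85·1091 + 276·336
1 = 276·7973 − 2017·1091
1 = −2017·9064 + 2293·7973
So 7973⁻¹ ≡ 2293 (mod 9064).
Then x ≡ 2293·7116 ≡ 1788 (mod 9064); the smallest non-negative solution is x = 1788.

1788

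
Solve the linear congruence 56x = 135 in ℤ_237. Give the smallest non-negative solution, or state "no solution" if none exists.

159

First find gcd(56, 237):
237 = 4*56 + 13
56 = 4*13 + 4
13 = 3*4 + 1
4 = 4*1 + 0
gcd = 1, so a unique solution mod 237 exists.
Back-substitute for the Bézout coefficients:
1 = 13 − 3·4
1 = −3·56 + 13·13
1 = 13·237 − 55·56
So 56·(-55) ≡ 1 (mod 237), giving 56⁻¹ ≡ 182.
x ≡ 56⁻¹·135 ≡ 182·135 ≡ 159 (mod 237).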